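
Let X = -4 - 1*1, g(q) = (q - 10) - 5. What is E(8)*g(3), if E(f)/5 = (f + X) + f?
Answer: -660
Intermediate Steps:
g(q) = -15 + q (g(q) = (-10 + q) - 5 = -15 + q)
X = -5 (X = -4 - 1 = -5)
E(f) = -25 + 10*f (E(f) = 5*((f - 5) + f) = 5*((-5 + f) + f) = 5*(-5 + 2*f) = -25 + 10*f)
E(8)*g(3) = (-25 + 10*8)*(-15 + 3) = (-25 + 80)*(-12) = 55*(-12) = -660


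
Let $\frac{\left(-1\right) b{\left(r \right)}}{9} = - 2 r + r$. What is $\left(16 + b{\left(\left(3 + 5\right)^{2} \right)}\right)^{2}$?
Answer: $350464$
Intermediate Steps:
$b{\left(r \right)} = 9 r$ ($b{\left(r \right)} = - 9 \left(- 2 r + r\right) = - 9 \left(- r\right) = 9 r$)
$\left(16 + b{\left(\left(3 + 5\right)^{2} \right)}\right)^{2} = \left(16 + 9 \left(3 + 5\right)^{2}\right)^{2} = \left(16 + 9 \cdot 8^{2}\right)^{2} = \left(16 + 9 \cdot 64\right)^{2} = \left(16 + 576\right)^{2} = 592^{2} = 350464$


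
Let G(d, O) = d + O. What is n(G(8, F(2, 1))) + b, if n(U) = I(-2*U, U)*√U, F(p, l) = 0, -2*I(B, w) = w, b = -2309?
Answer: -2309 - 8*√2 ≈ -2320.3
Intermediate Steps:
I(B, w) = -w/2
G(d, O) = O + d
n(U) = -U^(3/2)/2 (n(U) = (-U/2)*√U = -U^(3/2)/2)
n(G(8, F(2, 1))) + b = -(0 + 8)^(3/2)/2 - 2309 = -8*√2 - 2309 = -2309 - 8*√2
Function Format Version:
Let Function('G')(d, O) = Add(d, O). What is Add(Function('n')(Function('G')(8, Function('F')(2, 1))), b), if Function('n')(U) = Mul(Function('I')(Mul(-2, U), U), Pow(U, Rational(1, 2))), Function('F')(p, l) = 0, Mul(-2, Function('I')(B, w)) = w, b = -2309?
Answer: Add(-2309, Mul(-8, Pow(2, Rational(1, 2)))) ≈ -2320.3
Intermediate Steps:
Function('I')(B, w) = Mul(Rational(-1, 2), w)
Function('G')(d, O) = Add(O, d)
Function('n')(U) = Mul(Rational(-1, 2), Pow(U, Rational(3, 2))) (Function('n')(U) = Mul(Mul(Rational(-1, 2), U), Pow(U, Rational(1, 2))) = Mul(Rational(-1, 2), Pow(U, Rational(3, 2))))
Add(Function('n')(Function('G')(8, Function('F')(2, 1))), b) = Add(Mul(Rational(-1, 2), Pow(Add(0, 8), Rational(3, 2))), -2309) = Add(Mul(Rational(-1, 2), Pow(8, Rational(3, 2))), -2309) = Add(Mul(Rational(-1, 2), Mul(16, Pow(2, Rational(1, 2)))), -2309) = Add(Mul(-8, Pow(2, Rational(1, 2))), -2309) = Add(-2309, Mul(-8, Pow(2, Rational(1, 2))))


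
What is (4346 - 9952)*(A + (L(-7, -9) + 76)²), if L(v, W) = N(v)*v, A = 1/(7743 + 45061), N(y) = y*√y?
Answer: 1632694027169/26402 - 41753488*I*√7 ≈ 6.184e+7 - 1.1047e+8*I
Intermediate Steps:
N(y) = y^(3/2)
A = 1/52804 ≈ 1.8938e-5
L(v, W) = v^(5/2) (L(v, W) = v^(3/2)*v = v^(5/2))
(4346 - 9952)*(A + (L(-7, -9) + 76)²) = (4346 - 9952)*(1/52804 + ((-7)^(5/2) + 76)²) = -5606*(1/52804 + (49*I*√7 + 76)²) = -5606*(1/52804 + (76 + 49*I*√7)²) = -2803/26402 - 5606*(76 + 49*I*√7)²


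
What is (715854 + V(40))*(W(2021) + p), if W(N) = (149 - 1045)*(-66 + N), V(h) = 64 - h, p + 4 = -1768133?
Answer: -2519759554326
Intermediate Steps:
p = -1768137 (p = -4 - 1768133 = -1768137)
W(N) = 59136 - 896*N (W(N) = -896*(-66 + N) = 59136 - 896*N)
(715854 + V(40))*(W(2021) + p) = (715854 + (64 - 1*40))*((59136 - 896*2021) - 1768137) = (715854 + (64 - 40))*((59136 - 1810816) - 1768137) = (715854 + 24)*(-1751680 - 1768137) = 715878*(-3519817) = -2519759554326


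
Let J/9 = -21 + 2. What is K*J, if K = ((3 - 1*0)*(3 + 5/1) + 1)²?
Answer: -106875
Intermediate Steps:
J = -171 (J = 9*(-21 + 2) = 9*(-19) = -171)
K = 625 (K = ((3 + 0)*(3 + 5*1) + 1)² = (3*(3 + 5) + 1)² = (3*8 + 1)² = (24 + 1)² = 25² = 625)
K*J = 625*(-171) = -106875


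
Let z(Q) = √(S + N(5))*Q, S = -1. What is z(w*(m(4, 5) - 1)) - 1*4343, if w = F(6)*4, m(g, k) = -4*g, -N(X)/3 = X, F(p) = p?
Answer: -4343 - 1632*I ≈ -4343.0 - 1632.0*I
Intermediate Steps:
N(X) = -3*X
w = 24 (w = 6*4 = 24)
z(Q) = 4*I*Q (z(Q) = √(-1 - 3*5)*Q = √(-1 - 15)*Q = √(-16)*Q = (4*I)*Q = 4*I*Q)
z(w*(m(4, 5) - 1)) - 1*4343 = 4*I*(24*(-4*4 - 1)) - 1*4343 = 4*I*(24*(-16 - 1)) - 4343 = 4*I*(24*(-17)) - 4343 = 4*I*(-408) - 4343 = -1632*I - 4343 = -4343 - 1632*I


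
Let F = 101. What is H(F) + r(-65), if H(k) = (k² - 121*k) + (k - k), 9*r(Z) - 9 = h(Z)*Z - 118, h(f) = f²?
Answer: -32546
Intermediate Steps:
r(Z) = -109/9 + Z³/9 (r(Z) = 1 + (Z²*Z - 118)/9 = 1 + (Z³ - 118)/9 = 1 + (-118 + Z³)/9 = 1 + (-118/9 + Z³/9) = -109/9 + Z³/9)
H(k) = k² - 121*k (H(k) = (k² - 121*k) + 0 = k² - 121*k)
H(F) + r(-65) = 101*(-121 + 101) + (-109/9 + (⅑)*(-65)³) = 101*(-20) + (-109/9 + (⅑)*(-274625)) = -2020 + (-109/9 - 274625/9) = -2020 - 30526 = -32546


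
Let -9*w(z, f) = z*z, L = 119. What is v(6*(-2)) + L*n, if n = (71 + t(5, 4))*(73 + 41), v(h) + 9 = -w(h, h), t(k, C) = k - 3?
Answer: 990325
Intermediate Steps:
w(z, f) = -z²/9 (w(z, f) = -z*z/9 = -z²/9)
t(k, C) = -3 + k
v(h) = -9 + h²/9 (v(h) = -9 - (-1)*h²/9 = -9 + h²/9)
n = 8322 (n = (71 + (-3 + 5))*(73 + 41) = (71 + 2)*114 = 73*114 = 8322)
v(6*(-2)) + L*n = (-9 + (6*(-2))²/9) + 119*8322 = (-9 + (⅑)*(-12)²) + 990318 = (-9 + (⅑)*144) + 990318 = (-9 + 16) + 990318 = 7 + 990318 = 990325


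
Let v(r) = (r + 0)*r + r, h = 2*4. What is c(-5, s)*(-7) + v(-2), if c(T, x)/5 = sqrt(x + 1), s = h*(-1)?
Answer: 2 - 35*I*sqrt(7) ≈ 2.0 - 92.601*I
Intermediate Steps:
h = 8
v(r) = r + r**2 (v(r) = r*r + r = r**2 + r = r + r**2)
s = -8 (s = 8*(-1) = -8)
c(T, x) = 5*sqrt(1 + x) (c(T, x) = 5*sqrt(x + 1) = 5*sqrt(1 + x))
c(-5, s)*(-7) + v(-2) = (5*sqrt(1 - 8))*(-7) - 2*(1 - 2) = (5*sqrt(-7))*(-7) - 2*(-1) = (5*(I*sqrt(7)))*(-7) + 2 = (5*I*sqrt(7))*(-7) + 2 = -35*I*sqrt(7) + 2 = 2 - 35*I*sqrt(7)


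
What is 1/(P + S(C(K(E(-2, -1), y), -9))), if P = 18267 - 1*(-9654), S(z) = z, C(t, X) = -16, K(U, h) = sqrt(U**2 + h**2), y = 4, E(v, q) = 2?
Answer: 1/27905 ≈ 3.5836e-5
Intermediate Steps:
P = 27921 (P = 18267 + 9654 = 27921)
1/(P + S(C(K(E(-2, -1), y), -9))) = 1/(27921 - 16) = 1/27905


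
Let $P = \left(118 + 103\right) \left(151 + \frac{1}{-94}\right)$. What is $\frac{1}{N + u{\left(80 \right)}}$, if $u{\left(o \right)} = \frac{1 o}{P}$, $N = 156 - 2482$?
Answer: $- \frac{3136653}{7295847358} \approx -0.00042992$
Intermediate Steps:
$N = -2326$ ($N = 156 - 2482 = -2326$)
$P = \frac{3136653}{94}$ ($P = 221 \left(151 - \frac{1}{94}\right) = 221 \cdot \frac{14193}{94} = \frac{3136653}{94} \approx 33369.0$)
$u{\left(o \right)} = \frac{94 o}{3136653}$ ($u{\left(o \right)} = \frac{1 o}{\frac{3136653}{94}} = o \frac{94}{3136653} = \frac{94 o}{3136653}$)
$\frac{1}{N + u{\left(80 \right)}} = \frac{1}{-2326 + \frac{94}{3136653} \cdot 80} = \frac{1}{-2326 + \frac{7520}{3136653}} = \frac{1}{- \frac{7295847358}{3136653}} = - \frac{3136653}{7295847358}$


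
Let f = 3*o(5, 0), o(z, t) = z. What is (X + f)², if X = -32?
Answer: 289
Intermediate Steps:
f = 15 (f = 3*5 = 15)
(X + f)² = (-32 + 15)² = (-17)² = 289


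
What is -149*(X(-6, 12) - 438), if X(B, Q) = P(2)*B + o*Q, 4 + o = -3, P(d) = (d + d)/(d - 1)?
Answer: 81354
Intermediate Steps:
P(d) = 2*d/(-1 + d) (P(d) = (2*d)/(-1 + d) = 2*d/(-1 + d))
o = -7 (o = -4 - 3 = -7)
X(B, Q) = -7*Q + 4*B (X(B, Q) = (2*2/(-1 + 2))*B - 7*Q = (2*2/1)*B - 7*Q = (2*2*1)*B - 7*Q = 4*B - 7*Q = -7*Q + 4*B)
-149*(X(-6, 12) - 438) = -149*((-7*12 + 4*(-6)) - 438) = -149*((-84 - 24) - 438) = -149*(-108 - 438) = -149*(-546) = 81354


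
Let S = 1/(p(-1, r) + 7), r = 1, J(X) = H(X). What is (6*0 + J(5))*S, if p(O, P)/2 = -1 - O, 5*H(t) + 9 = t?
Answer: -4/35 ≈ -0.11429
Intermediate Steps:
H(t) = -9/5 + t/5
J(X) = -9/5 + X/5
p(O, P) = -2 - 2*O (p(O, P) = 2*(-1 - O) = -2 - 2*O)
S = ⅐ (S = 1/((-2 - 2*(-1)) + 7) = 1/((-2 + 2) + 7) = 1/(0 + 7) = 1/7 = ⅐ ≈ 0.14286)
(6*0 + J(5))*S = (6*0 + (-9/5 + (⅕)*5))*(⅐) = (0 + (-9/5 + 1))*(⅐) = (0 - ⅘)*(⅐) = -⅘*⅐ = -4/35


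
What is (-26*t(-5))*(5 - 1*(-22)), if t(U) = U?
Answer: 3510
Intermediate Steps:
(-26*t(-5))*(5 - 1*(-22)) = (-26*(-5))*(5 - 1*(-22)) = 130*(5 + 22) = 130*27 = 3510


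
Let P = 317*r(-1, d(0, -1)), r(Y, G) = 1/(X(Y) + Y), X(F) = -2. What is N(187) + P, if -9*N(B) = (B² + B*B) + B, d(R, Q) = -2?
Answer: -23692/3 ≈ -7897.3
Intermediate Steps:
r(Y, G) = 1/(-2 + Y)
N(B) = -2*B²/9 - B/9 (N(B) = -((B² + B*B) + B)/9 = -((B² + B²) + B)/9 = -(2*B² + B)/9 = -(B + 2*B²)/9 = -2*B²/9 - B/9)
P = -317/3 (P = 317/(-2 - 1) = 317/(-3) = 317*(-⅓) = -317/3 ≈ -105.67)
N(187) + P = -⅑*187*(1 + 2*187) - 317/3 = -⅑*187*(1 + 374) - 317/3 = -⅑*187*375 - 317/3 = -23375/3 - 317/3 = -23692/3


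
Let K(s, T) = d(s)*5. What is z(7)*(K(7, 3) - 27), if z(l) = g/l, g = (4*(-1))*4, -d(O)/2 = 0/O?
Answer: 432/7 ≈ 61.714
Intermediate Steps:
d(O) = 0 (d(O) = -0/O = -2*0 = 0)
K(s, T) = 0 (K(s, T) = 0*5 = 0)
g = -16 (g = -4*4 = -16)
z(l) = -16/l
z(7)*(K(7, 3) - 27) = (-16/7)*(0 - 27) = -16*1/7*(-27) = -16/7*(-27) = 432/7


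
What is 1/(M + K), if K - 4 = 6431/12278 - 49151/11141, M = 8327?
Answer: 136789198/1139058980331 ≈ 0.00012009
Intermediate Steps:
K = 15328585/136789198 (K = 4 + (6431/12278 - 49151/11141) = 4 - 531828207/136789198 = 15328585/136789198 ≈ 0.11206)
1/(M + K) = 1/(8327 + 15328585/136789198) = 1/(1139058980331/136789198) = 136789198/1139058980331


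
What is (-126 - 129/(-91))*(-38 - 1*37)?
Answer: 850275/91 ≈ 9343.7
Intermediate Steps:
(-126 - 129/(-91))*(-38 - 1*37) = (-126 - 129*(-1/91))*(-38 - 37) = (-126 + 129/91)*(-75) = -11337/91*(-75) = 850275/91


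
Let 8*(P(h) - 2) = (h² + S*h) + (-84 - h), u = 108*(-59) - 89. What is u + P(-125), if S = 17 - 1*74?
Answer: -28881/8 ≈ -3610.1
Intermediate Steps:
S = -57 (S = 17 - 74 = -57)
u = -6461 (u = -6372 - 89 = -6461)
P(h) = -17/2 - 29*h/4 + h²/8 (P(h) = 2 + ((h² - 57*h) + (-84 - h))/8 = 2 + (-84 + h² - 58*h)/8 = 2 + (-21/2 - 29*h/4 + h²/8) = -17/2 - 29*h/4 + h²/8)
u + P(-125) = -6461 + (-17/2 - 29/4*(-125) + (⅛)*(-125)²) = -6461 + (-17/2 + 3625/4 + (⅛)*15625) = -6461 + (-17/2 + 3625/4 + 15625/8) = -6461 + 22807/8 = -28881/8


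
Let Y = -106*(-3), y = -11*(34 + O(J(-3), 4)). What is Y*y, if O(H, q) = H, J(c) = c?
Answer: -108438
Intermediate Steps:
y = -341 (y = -11*(34 - 3) = -11*31 = -341)
Y = 318
Y*y = 318*(-341) = -108438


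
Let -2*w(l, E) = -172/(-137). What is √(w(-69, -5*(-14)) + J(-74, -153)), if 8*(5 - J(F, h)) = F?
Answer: √1022705/274 ≈ 3.6908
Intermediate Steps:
J(F, h) = 5 - F/8
w(l, E) = -86/137 (w(l, E) = -(-86)/(-137) = -(-86)*(-1)/137 = -½*172/137 = -86/137)
√(w(-69, -5*(-14)) + J(-74, -153)) = √(-86/137 + (5 - ⅛*(-74))) = √(-86/137 + (5 + 37/4)) = √(-86/137 + 57/4) = √(7465/548) = √1022705/274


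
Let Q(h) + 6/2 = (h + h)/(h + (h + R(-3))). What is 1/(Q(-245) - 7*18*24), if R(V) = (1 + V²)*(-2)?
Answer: -51/154328 ≈ -0.00033046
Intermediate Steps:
R(V) = -2 - 2*V²
Q(h) = -3 + 2*h/(-20 + 2*h) (Q(h) = -3 + (h + h)/(h + (h + (-2 - 2*(-3)²))) = -3 + (2*h)/(h + (h + (-2 - 2*9))) = -3 + (2*h)/(h + (h + (-2 - 18))) = -3 + (2*h)/(h + (h - 20)) = -3 + (2*h)/(h + (-20 + h)) = -3 + (2*h)/(-20 + 2*h) = -3 + 2*h/(-20 + 2*h))
1/(Q(-245) - 7*18*24) = 1/(2*(-15 - 245)/(10 - 1*(-245)) - 7*18*24) = 1/(2*(-260)/(10 + 245) - 126*24) = 1/(2*(-260)/255 - 3024) = 1/(2*(1/255)*(-260) - 3024) = 1/(-104/51 - 3024) = 1/(-154328/51) = -51/154328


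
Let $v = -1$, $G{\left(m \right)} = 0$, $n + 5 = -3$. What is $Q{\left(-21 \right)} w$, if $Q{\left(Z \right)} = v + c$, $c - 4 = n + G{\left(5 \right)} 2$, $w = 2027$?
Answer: $-10135$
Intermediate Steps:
$n = -8$ ($n = -5 - 3 = -8$)
$c = -4$ ($c = 4 + \left(-8 + 0 \cdot 2\right) = 4 + \left(-8 + 0\right) = 4 - 8 = -4$)
$Q{\left(Z \right)} = -5$ ($Q{\left(Z \right)} = -1 - 4 = -5$)
$Q{\left(-21 \right)} w = \left(-5\right) 2027 = -10135$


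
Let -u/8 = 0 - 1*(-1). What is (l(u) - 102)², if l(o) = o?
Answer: 12100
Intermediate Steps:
u = -8 (u = -8*(0 - 1*(-1)) = -8*(0 + 1) = -8*1 = -8)
(l(u) - 102)² = (-8 - 102)² = (-110)² = 12100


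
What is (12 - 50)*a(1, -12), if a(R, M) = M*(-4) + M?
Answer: -1368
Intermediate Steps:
a(R, M) = -3*M (a(R, M) = -4*M + M = -3*M)
(12 - 50)*a(1, -12) = (12 - 50)*(-3*(-12)) = -38*36 = -1368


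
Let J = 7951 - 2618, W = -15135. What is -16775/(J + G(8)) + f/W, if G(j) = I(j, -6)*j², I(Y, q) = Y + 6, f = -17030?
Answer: -29561951/18855183 ≈ -1.5678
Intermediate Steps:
I(Y, q) = 6 + Y
J = 5333
G(j) = j²*(6 + j) (G(j) = (6 + j)*j² = j²*(6 + j))
-16775/(J + G(8)) + f/W = -16775/(5333 + 8²*(6 + 8)) - 17030/(-15135) = -16775/(5333 + 64*14) - 17030*(-1/15135) = -16775/(5333 + 896) + 3406/3027 = -16775/6229 + 3406/3027 = -29561951/18855183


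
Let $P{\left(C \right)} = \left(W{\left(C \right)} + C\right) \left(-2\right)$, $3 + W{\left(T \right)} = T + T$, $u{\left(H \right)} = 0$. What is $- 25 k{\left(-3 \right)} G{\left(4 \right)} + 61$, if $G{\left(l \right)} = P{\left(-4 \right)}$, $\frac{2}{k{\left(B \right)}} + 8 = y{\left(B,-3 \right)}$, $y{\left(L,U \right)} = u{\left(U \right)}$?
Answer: $\frac{497}{2} \approx 248.5$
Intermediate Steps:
$y{\left(L,U \right)} = 0$
$W{\left(T \right)} = -3 + 2 T$ ($W{\left(T \right)} = -3 + \left(T + T\right) = -3 + 2 T$)
$k{\left(B \right)} = - \frac{1}{4}$ ($k{\left(B \right)} = \frac{2}{-8 + 0} = \frac{2}{-8} = 2 \left(- \frac{1}{8}\right) = - \frac{1}{4}$)
$P{\left(C \right)} = 6 - 6 C$ ($P{\left(C \right)} = \left(\left(-3 + 2 C\right) + C\right) \left(-2\right) = \left(-3 + 3 C\right) \left(-2\right) = 6 - 6 C$)
$G{\left(l \right)} = 30$ ($G{\left(l \right)} = 6 - -24 = 6 + 24 = 30$)
$- 25 k{\left(-3 \right)} G{\left(4 \right)} + 61 = - 25 \left(\left(- \frac{1}{4}\right) 30\right) + 61 = \left(-25\right) \left(- \frac{15}{2}\right) + 61 = \frac{375}{2} + 61 = \frac{497}{2}$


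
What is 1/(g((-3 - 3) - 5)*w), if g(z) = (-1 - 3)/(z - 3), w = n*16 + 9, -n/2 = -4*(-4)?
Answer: -7/1006 ≈ -0.0069583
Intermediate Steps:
n = -32 (n = -(-8)*(-4) = -2*16 = -32)
w = -503 (w = -32*16 + 9 = -512 + 9 = -503)
g(z) = -4/(-3 + z)
1/(g((-3 - 3) - 5)*w) = 1/(-4/(-3 + ((-3 - 3) - 5))*(-503)) = 1/(-4/(-3 + (-6 - 5))*(-503)) = 1/(-4/(-3 - 11)*(-503)) = 1/(-4/(-14)*(-503)) = 1/(-4*(-1/14)*(-503)) = 1/((2/7)*(-503)) = 1/(-1006/7) = -7/1006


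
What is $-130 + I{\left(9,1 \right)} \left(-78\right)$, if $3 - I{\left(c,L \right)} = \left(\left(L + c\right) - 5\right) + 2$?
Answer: $182$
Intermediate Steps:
$I{\left(c,L \right)} = 6 - L - c$ ($I{\left(c,L \right)} = 3 - \left(\left(\left(L + c\right) - 5\right) + 2\right) = 3 - \left(\left(-5 + L + c\right) + 2\right) = 3 - \left(-3 + L + c\right) = 6 - L - c$)
$-130 + I{\left(9,1 \right)} \left(-78\right) = -130 + \left(6 - 1 - 9\right) \left(-78\right) = -130 - -312 = -130 + 312 = 182$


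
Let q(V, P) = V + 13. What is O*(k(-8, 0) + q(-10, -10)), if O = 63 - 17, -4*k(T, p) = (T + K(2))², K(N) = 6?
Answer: 92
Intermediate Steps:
q(V, P) = 13 + V
k(T, p) = -(6 + T)²/4 (k(T, p) = -(T + 6)²/4 = -(6 + T)²/4)
O = 46
O*(k(-8, 0) + q(-10, -10)) = 46*(-(6 - 8)²/4 + (13 - 10)) = 46*(-¼*(-2)² + 3) = 46*(-¼*4 + 3) = 46*(-1 + 3) = 46*2 = 92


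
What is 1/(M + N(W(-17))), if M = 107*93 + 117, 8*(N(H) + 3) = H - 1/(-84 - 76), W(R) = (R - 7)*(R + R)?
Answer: 1280/13013761 ≈ 9.8357e-5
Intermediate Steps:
W(R) = 2*R*(-7 + R) (W(R) = (-7 + R)*(2*R) = 2*R*(-7 + R))
N(H) = -3839/1280 + H/8 (N(H) = -3 + (H - 1/(-84 - 76))/8 = -3 + (H - 1/(-160))/8 = -3 + (H - 1*(-1/160))/8 = -3 + (H + 1/160)/8 = -3 + (1/160 + H)/8 = -3 + (1/1280 + H/8) = -3839/1280 + H/8)
M = 10068 (M = 9951 + 117 = 10068)
1/(M + N(W(-17))) = 1/(10068 + (-3839/1280 + (2*(-17)*(-7 - 17))/8)) = 1/(10068 + (-3839/1280 + (2*(-17)*(-24))/8)) = 1/(10068 + (-3839/1280 + (⅛)*816)) = 1/(10068 + (-3839/1280 + 102)) = 1/(10068 + 126721/1280) = 1/(13013761/1280) = 1280/13013761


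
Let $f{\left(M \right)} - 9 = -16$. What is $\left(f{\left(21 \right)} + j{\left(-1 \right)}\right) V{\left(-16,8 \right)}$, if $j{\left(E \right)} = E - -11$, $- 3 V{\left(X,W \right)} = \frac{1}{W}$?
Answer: $- \frac{1}{8} \approx -0.125$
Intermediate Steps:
$V{\left(X,W \right)} = - \frac{1}{3 W}$
$j{\left(E \right)} = 11 + E$ ($j{\left(E \right)} = E + 11 = 11 + E$)
$f{\left(M \right)} = -7$ ($f{\left(M \right)} = 9 - 16 = -7$)
$\left(f{\left(21 \right)} + j{\left(-1 \right)}\right) V{\left(-16,8 \right)} = \left(-7 + \left(11 - 1\right)\right) \left(- \frac{1}{3 \cdot 8}\right) = \left(-7 + 10\right) \left(\left(- \frac{1}{3}\right) \frac{1}{8}\right) = 3 \left(- \frac{1}{24}\right) = - \frac{1}{8}$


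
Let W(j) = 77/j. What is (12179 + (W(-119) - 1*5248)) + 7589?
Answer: 246829/17 ≈ 14519.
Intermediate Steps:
(12179 + (W(-119) - 1*5248)) + 7589 = (12179 + (77/(-119) - 1*5248)) + 7589 = (12179 + (77*(-1/119) - 5248)) + 7589 = (12179 + (-11/17 - 5248)) + 7589 = (12179 - 89227/17) + 7589 = 117816/17 + 7589 = 246829/17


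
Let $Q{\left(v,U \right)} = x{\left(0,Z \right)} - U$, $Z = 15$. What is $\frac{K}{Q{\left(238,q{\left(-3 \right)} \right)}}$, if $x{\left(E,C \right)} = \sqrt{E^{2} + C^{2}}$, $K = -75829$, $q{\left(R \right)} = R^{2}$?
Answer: $- \frac{75829}{6} \approx -12638.0$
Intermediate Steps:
$x{\left(E,C \right)} = \sqrt{C^{2} + E^{2}}$
$Q{\left(v,U \right)} = 15 - U$ ($Q{\left(v,U \right)} = \sqrt{15^{2} + 0^{2}} - U = \sqrt{225 + 0} - U = \sqrt{225} - U = 15 - U$)
$\frac{K}{Q{\left(238,q{\left(-3 \right)} \right)}} = - \frac{75829}{15 - \left(-3\right)^{2}} = - \frac{75829}{15 - 9} = - \frac{75829}{6}$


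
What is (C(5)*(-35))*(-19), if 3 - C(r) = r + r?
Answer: -4655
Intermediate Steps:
C(r) = 3 - 2*r (C(r) = 3 - (r + r) = 3 - 2*r)
(C(5)*(-35))*(-19) = ((3 - 2*5)*(-35))*(-19) = ((3 - 10)*(-35))*(-19) = -7*(-35)*(-19) = 245*(-19) = -4655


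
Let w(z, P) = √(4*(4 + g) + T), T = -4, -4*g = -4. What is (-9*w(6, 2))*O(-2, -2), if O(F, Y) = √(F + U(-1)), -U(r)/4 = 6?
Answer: -36*I*√26 ≈ -183.56*I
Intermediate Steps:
g = 1 (g = -¼*(-4) = 1)
U(r) = -24 (U(r) = -4*6 = -24)
O(F, Y) = √(-24 + F) (O(F, Y) = √(F - 24) = √(-24 + F))
w(z, P) = 4 (w(z, P) = √(4*(4 + 1) - 4) = √(4*5 - 4) = √(20 - 4) = √16 = 4)
(-9*w(6, 2))*O(-2, -2) = (-9*4)*√(-24 - 2) = -36*I*√26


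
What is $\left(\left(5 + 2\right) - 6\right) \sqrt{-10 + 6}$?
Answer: $2 i \approx 2.0 i$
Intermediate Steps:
$\left(\left(5 + 2\right) - 6\right) \sqrt{-10 + 6} = \left(7 - 6\right) \sqrt{-4} = 1 \cdot 2 i = 2 i$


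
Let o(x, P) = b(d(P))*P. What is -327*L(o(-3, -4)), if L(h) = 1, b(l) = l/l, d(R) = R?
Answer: -327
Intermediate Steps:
b(l) = 1
o(x, P) = P (o(x, P) = 1*P = P)
-327*L(o(-3, -4)) = -327*1 = -327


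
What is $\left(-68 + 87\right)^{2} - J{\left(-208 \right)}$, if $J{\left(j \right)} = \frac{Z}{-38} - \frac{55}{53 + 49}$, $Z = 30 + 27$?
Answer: $\frac{18515}{51} \approx 363.04$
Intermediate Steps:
$Z = 57$
$J{\left(j \right)} = - \frac{104}{51}$ ($J{\left(j \right)} = \frac{57}{-38} - \frac{55}{53 + 49} = 57 \left(- \frac{1}{38}\right) - \frac{55}{102} = - \frac{3}{2} - \frac{55}{102} = - \frac{104}{51}$)
$\left(-68 + 87\right)^{2} - J{\left(-208 \right)} = \left(-68 + 87\right)^{2} - - \frac{104}{51} = 19^{2} + \frac{104}{51} = 361 + \frac{104}{51} = \frac{18515}{51}$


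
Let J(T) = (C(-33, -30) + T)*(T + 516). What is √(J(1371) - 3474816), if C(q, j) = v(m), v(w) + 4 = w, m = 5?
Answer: 6*I*√24607 ≈ 941.2*I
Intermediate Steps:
v(w) = -4 + w
C(q, j) = 1 (C(q, j) = -4 + 5 = 1)
J(T) = (1 + T)*(516 + T) (J(T) = (1 + T)*(T + 516) = (1 + T)*(516 + T))
√(J(1371) - 3474816) = √((516 + 1371² + 517*1371) - 3474816) = √((516 + 1879641 + 708807) - 3474816) = √(2588964 - 3474816) = √(-885852) = 6*I*√24607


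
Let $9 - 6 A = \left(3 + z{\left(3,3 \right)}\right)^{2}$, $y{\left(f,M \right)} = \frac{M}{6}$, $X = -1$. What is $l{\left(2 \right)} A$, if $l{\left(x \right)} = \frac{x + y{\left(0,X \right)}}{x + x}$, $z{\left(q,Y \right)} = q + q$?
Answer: $- \frac{11}{2} \approx -5.5$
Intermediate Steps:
$z{\left(q,Y \right)} = 2 q$
$y{\left(f,M \right)} = \frac{M}{6}$ ($y{\left(f,M \right)} = M \frac{1}{6} = \frac{M}{6}$)
$A = -12$ ($A = \frac{3}{2} - \frac{\left(3 + 2 \cdot 3\right)^{2}}{6} = \frac{3}{2} - \frac{\left(3 + 6\right)^{2}}{6} = \frac{3}{2} - \frac{9^{2}}{6} = \frac{3}{2} - \frac{27}{2} = -12$)
$l{\left(x \right)} = \frac{- \frac{1}{6} + x}{2 x}$ ($l{\left(x \right)} = \frac{x + \frac{1}{6} \left(-1\right)}{x + x} = \frac{x - \frac{1}{6}}{2 x} = \left(- \frac{1}{6} + x\right) \frac{1}{2 x} = \frac{- \frac{1}{6} + x}{2 x}$)
$l{\left(2 \right)} A = \frac{-1 + 6 \cdot 2}{12 \cdot 2} \left(-12\right) = \frac{1}{12} \cdot \frac{1}{2} \left(-1 + 12\right) \left(-12\right) = \frac{1}{12} \cdot \frac{1}{2} \cdot 11 \left(-12\right) = \frac{11}{24} \left(-12\right) = - \frac{11}{2}$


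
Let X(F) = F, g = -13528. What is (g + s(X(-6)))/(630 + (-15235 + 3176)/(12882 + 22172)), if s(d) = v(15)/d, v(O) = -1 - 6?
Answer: -1422508847/66215883 ≈ -21.483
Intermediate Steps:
v(O) = -7
s(d) = -7/d
(g + s(X(-6)))/(630 + (-15235 + 3176)/(12882 + 22172)) = (-13528 - 7/(-6))/(630 + (-15235 + 3176)/(12882 + 22172)) = (-13528 - 7*(-1/6))/(630 - 12059/35054) = (-13528 + 7/6)/(630 - 12059*1/35054) = -81161/(6*(630 - 12059/35054)) = -81161/(6*22071961/35054) = -81161/6*35054/22071961 = -1422508847/66215883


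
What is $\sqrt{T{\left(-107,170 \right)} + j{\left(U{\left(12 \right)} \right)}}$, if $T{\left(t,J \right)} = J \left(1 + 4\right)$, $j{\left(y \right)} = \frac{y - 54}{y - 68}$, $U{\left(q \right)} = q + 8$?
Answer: $\frac{\sqrt{122502}}{12} \approx 29.167$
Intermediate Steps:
$U{\left(q \right)} = 8 + q$
$j{\left(y \right)} = \frac{-54 + y}{-68 + y}$
$T{\left(t,J \right)} = 5 J$ ($T{\left(t,J \right)} = J 5 = 5 J$)
$\sqrt{T{\left(-107,170 \right)} + j{\left(U{\left(12 \right)} \right)}} = \sqrt{5 \cdot 170 + \frac{-54 + \left(8 + 12\right)}{-68 + \left(8 + 12\right)}} = \sqrt{850 + \frac{-54 + 20}{-68 + 20}} = \sqrt{850 + \frac{1}{-48} \left(-34\right)} = \sqrt{850 - - \frac{17}{24}} = \sqrt{850 + \frac{17}{24}} = \sqrt{\frac{20417}{24}} = \frac{\sqrt{122502}}{12}$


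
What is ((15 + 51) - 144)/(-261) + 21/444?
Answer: 4457/12876 ≈ 0.34615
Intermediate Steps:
((15 + 51) - 144)/(-261) + 21/444 = (66 - 144)*(-1/261) + 21*(1/444) = -78*(-1/261) + 7/148 = 26/87 + 7/148 = 4457/12876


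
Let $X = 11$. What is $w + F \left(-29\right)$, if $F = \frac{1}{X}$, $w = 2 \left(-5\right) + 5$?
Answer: $- \frac{84}{11} \approx -7.6364$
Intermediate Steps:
$w = -5$ ($w = -10 + 5 = -5$)
$F = \frac{1}{11} \approx 0.090909$
$w + F \left(-29\right) = -5 + \frac{1}{11} \left(-29\right) = -5 - \frac{29}{11} = - \frac{84}{11}$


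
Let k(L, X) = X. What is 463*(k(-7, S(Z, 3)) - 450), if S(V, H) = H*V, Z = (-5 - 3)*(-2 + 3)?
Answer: -219462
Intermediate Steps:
Z = -8 (Z = -8*1 = -8)
463*(k(-7, S(Z, 3)) - 450) = 463*(3*(-8) - 450) = 463*(-24 - 450) = 463*(-474) = -219462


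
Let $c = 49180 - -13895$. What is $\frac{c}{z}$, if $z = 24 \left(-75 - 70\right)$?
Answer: $- \frac{145}{8} \approx -18.125$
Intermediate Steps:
$c = 63075$ ($c = 49180 + 13895 = 63075$)
$z = -3480$ ($z = 24 \left(-145\right) = -3480$)
$\frac{c}{z} = \frac{63075}{-3480} = 63075 \left(- \frac{1}{3480}\right) = - \frac{145}{8}$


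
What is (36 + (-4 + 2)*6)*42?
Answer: 1008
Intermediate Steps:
(36 + (-4 + 2)*6)*42 = (36 - 2*6)*42 = (36 - 12)*42 = 24*42 = 1008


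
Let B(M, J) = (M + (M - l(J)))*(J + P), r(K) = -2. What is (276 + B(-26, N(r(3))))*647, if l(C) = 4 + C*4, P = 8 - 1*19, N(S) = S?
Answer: 582300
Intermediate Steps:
P = -11 (P = 8 - 19 = -11)
l(C) = 4 + 4*C
B(M, J) = (-11 + J)*(-4 - 4*J + 2*M) (B(M, J) = (M + (M - (4 + 4*J)))*(J - 11) = (M + (M + (-4 - 4*J)))*(-11 + J) = (M + (-4 + M - 4*J))*(-11 + J) = (-4 - 4*J + 2*M)*(-11 + J) = (-11 + J)*(-4 - 4*J + 2*M))
(276 + B(-26, N(r(3))))*647 = (276 + (44 - 22*(-26) - 4*(-2)**2 + 40*(-2) + 2*(-2)*(-26)))*647 = (276 + (44 + 572 - 4*4 - 80 + 104))*647 = (276 + (44 + 572 - 16 - 80 + 104))*647 = (276 + 624)*647 = 900*647 = 582300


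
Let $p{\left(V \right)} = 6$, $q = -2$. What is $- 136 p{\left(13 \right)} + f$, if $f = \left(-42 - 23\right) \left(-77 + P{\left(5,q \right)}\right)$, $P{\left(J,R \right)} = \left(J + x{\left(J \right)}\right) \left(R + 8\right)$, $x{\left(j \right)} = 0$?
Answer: $2239$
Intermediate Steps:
$P{\left(J,R \right)} = J \left(8 + R\right)$ ($P{\left(J,R \right)} = \left(J + 0\right) \left(R + 8\right) = J \left(8 + R\right)$)
$f = 3055$ ($f = \left(-42 - 23\right) \left(-77 + 5 \left(8 - 2\right)\right) = - 65 \left(-77 + 5 \cdot 6\right) = - 65 \left(-77 + 30\right) = \left(-65\right) \left(-47\right) = 3055$)
$- 136 p{\left(13 \right)} + f = \left(-136\right) 6 + 3055 = -816 + 3055 = 2239$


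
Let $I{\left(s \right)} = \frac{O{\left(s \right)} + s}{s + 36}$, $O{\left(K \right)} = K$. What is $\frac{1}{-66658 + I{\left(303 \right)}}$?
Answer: $- \frac{113}{7532152} \approx -1.5002 \cdot 10^{-5}$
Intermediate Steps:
$I{\left(s \right)} = \frac{2 s}{36 + s}$ ($I{\left(s \right)} = \frac{s + s}{s + 36} = \frac{2 s}{36 + s}$)
$\frac{1}{-66658 + I{\left(303 \right)}} = \frac{1}{-66658 + 2 \cdot 303 \frac{1}{36 + 303}} = \frac{1}{-66658 + 2 \cdot 303 \cdot \frac{1}{339}} = \frac{1}{-66658 + \frac{202}{113}} = \frac{1}{- \frac{7532152}{113}} = - \frac{113}{7532152}$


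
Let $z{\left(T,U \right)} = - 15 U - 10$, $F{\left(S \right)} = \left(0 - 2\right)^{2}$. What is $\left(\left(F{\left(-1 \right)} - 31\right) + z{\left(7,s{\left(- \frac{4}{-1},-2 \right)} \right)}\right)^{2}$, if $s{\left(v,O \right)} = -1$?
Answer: $484$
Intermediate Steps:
$F{\left(S \right)} = 4$ ($F{\left(S \right)} = \left(-2\right)^{2} = 4$)
$z{\left(T,U \right)} = -10 - 15 U$
$\left(\left(F{\left(-1 \right)} - 31\right) + z{\left(7,s{\left(- \frac{4}{-1},-2 \right)} \right)}\right)^{2} = \left(\left(4 - 31\right) - -5\right)^{2} = \left(-27 + \left(-10 + 15\right)\right)^{2} = \left(-27 + 5\right)^{2} = \left(-22\right)^{2} = 484$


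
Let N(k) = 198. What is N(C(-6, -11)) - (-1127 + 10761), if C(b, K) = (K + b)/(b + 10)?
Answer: -9436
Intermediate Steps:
C(b, K) = (K + b)/(10 + b)
N(C(-6, -11)) - (-1127 + 10761) = 198 - (-1127 + 10761) = 198 - 1*9634 = 198 - 9634 = -9436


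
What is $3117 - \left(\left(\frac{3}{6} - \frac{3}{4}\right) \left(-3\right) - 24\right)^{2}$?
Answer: $\frac{41223}{16} \approx 2576.4$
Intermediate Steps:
$3117 - \left(\left(\frac{3}{6} - \frac{3}{4}\right) \left(-3\right) - 24\right)^{2} = 3117 - \left(\left(3 \cdot \frac{1}{6} - \frac{3}{4}\right) \left(-3\right) - 24\right)^{2} = 3117 - \left(\left(\frac{1}{2} - \frac{3}{4}\right) \left(-3\right) - 24\right)^{2} = 3117 - \left(\left(- \frac{1}{4}\right) \left(-3\right) - 24\right)^{2} = 3117 - \left(\frac{3}{4} - 24\right)^{2} = 3117 - \left(- \frac{93}{4}\right)^{2} = 3117 - \frac{8649}{16} = \frac{41223}{16}$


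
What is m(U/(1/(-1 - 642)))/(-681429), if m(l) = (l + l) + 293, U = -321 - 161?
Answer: -206715/227143 ≈ -0.91007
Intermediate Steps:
U = -482
m(l) = 293 + 2*l (m(l) = 2*l + 293 = 293 + 2*l)
m(U/(1/(-1 - 642)))/(-681429) = (293 + 2*(-482/(1/(-1 - 642))))/(-681429) = (293 + 2*(-482/(1/(-643))))*(-1/681429) = (293 + 2*(-482/(-1/643)))*(-1/681429) = (293 + 2*(-482*(-643)))*(-1/681429) = (293 + 2*309926)*(-1/681429) = (293 + 619852)*(-1/681429) = 620145*(-1/681429) = -206715/227143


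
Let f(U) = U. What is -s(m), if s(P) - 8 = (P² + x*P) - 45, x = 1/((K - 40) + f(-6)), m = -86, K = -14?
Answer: -220813/30 ≈ -7360.4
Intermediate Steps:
x = -1/60 (x = 1/((-14 - 40) - 6) = 1/(-54 - 6) = 1/(-60) = -1/60 ≈ -0.016667)
s(P) = -37 + P² - P/60 (s(P) = 8 + ((P² - P/60) - 45) = 8 + (-45 + P² - P/60) = -37 + P² - P/60)
-s(m) = -(-37 + (-86)² - 1/60*(-86)) = -(-37 + 7396 + 43/30) = -1*220813/30 = -220813/30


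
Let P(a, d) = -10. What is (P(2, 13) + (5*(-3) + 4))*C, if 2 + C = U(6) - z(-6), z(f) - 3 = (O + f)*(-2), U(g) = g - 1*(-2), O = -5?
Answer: 399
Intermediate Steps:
U(g) = 2 + g (U(g) = g + 2 = 2 + g)
z(f) = 13 - 2*f (z(f) = 3 + (-5 + f)*(-2) = 3 + (10 - 2*f) = 13 - 2*f)
C = -19 (C = -2 + ((2 + 6) - (13 - 2*(-6))) = -2 + (8 - (13 + 12)) = -2 + (8 - 1*25) = -2 + (8 - 25) = -2 - 17 = -19)
(P(2, 13) + (5*(-3) + 4))*C = (-10 + (5*(-3) + 4))*(-19) = (-10 + (-15 + 4))*(-19) = (-10 - 11)*(-19) = -21*(-19) = 399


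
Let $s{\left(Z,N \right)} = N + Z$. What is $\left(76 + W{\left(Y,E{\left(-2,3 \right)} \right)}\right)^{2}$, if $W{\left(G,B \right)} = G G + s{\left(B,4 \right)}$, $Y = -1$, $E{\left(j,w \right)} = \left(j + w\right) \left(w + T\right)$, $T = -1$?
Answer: $6889$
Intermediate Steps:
$E{\left(j,w \right)} = \left(-1 + w\right) \left(j + w\right)$ ($E{\left(j,w \right)} = \left(j + w\right) \left(w - 1\right) = \left(j + w\right) \left(-1 + w\right) = \left(-1 + w\right) \left(j + w\right)$)
$W{\left(G,B \right)} = 4 + B + G^{2}$ ($W{\left(G,B \right)} = G G + \left(4 + B\right) = G^{2} + \left(4 + B\right) = 4 + B + G^{2}$)
$\left(76 + W{\left(Y,E{\left(-2,3 \right)} \right)}\right)^{2} = \left(76 + \left(4 - \left(7 - 9\right) + \left(-1\right)^{2}\right)\right)^{2} = \left(76 + \left(4 + \left(9 + 2 - 3 - 6\right) + 1\right)\right)^{2} = \left(76 + \left(4 + 2 + 1\right)\right)^{2} = \left(76 + 7\right)^{2} = 83^{2} = 6889$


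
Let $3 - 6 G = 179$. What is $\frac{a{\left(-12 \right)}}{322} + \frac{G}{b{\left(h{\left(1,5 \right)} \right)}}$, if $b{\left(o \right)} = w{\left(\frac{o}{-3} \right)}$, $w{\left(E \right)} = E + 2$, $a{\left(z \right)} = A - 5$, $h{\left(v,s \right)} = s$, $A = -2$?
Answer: $- \frac{4049}{46} \approx -88.022$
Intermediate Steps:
$a{\left(z \right)} = -7$ ($a{\left(z \right)} = -2 - 5 = -7$)
$w{\left(E \right)} = 2 + E$
$b{\left(o \right)} = 2 - \frac{o}{3}$ ($b{\left(o \right)} = 2 + \frac{o}{-3} = 2 + o \left(- \frac{1}{3}\right) = 2 - \frac{o}{3}$)
$G = - \frac{88}{3}$ ($G = \frac{1}{2} - \frac{179}{6} = - \frac{88}{3} \approx -29.333$)
$\frac{a{\left(-12 \right)}}{322} + \frac{G}{b{\left(h{\left(1,5 \right)} \right)}} = - \frac{7}{322} - \frac{88}{3 \left(2 - \frac{5}{3}\right)} = \left(-7\right) \frac{1}{322} - \frac{88}{3 \left(2 - \frac{5}{3}\right)} = - \frac{1}{46} - \frac{88 \frac{1}{\frac{1}{3}}}{3} = - \frac{1}{46} - 88 = - \frac{4049}{46}$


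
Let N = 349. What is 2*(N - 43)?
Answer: 612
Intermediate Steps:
2*(N - 43) = 2*(349 - 43) = 2*306 = 612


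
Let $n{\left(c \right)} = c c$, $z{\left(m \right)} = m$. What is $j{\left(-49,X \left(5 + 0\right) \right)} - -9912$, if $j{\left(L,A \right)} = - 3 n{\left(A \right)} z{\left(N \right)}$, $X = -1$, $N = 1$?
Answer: $9837$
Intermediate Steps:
$n{\left(c \right)} = c^{2}$
$j{\left(L,A \right)} = - 3 A^{2}$ ($j{\left(L,A \right)} = - 3 A^{2} \cdot 1 = - 3 A^{2}$)
$j{\left(-49,X \left(5 + 0\right) \right)} - -9912 = - 3 \left(- (5 + 0)\right)^{2} - -9912 = - 3 \left(\left(-1\right) 5\right)^{2} + 9912 = - 3 \left(-5\right)^{2} + 9912 = \left(-3\right) 25 + 9912 = -75 + 9912 = 9837$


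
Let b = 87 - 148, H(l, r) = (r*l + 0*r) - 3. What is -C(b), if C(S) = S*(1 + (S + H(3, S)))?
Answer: -15006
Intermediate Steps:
H(l, r) = -3 + l*r (H(l, r) = (l*r + 0) - 3 = l*r - 3 = -3 + l*r)
b = -61
C(S) = S*(-2 + 4*S) (C(S) = S*(1 + (S + (-3 + 3*S))) = S*(1 + (-3 + 4*S)) = S*(-2 + 4*S))
-C(b) = -2*(-61)*(-1 + 2*(-61)) = -2*(-61)*(-1 - 122) = -2*(-61)*(-123) = -1*15006 = -15006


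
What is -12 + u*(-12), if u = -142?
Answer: 1692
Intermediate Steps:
-12 + u*(-12) = -12 - 142*(-12) = -12 + 1704 = 1692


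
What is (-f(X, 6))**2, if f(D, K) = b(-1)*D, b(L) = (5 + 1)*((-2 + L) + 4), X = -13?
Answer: 6084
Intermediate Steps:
b(L) = 12 + 6*L (b(L) = 6*(2 + L) = 12 + 6*L)
f(D, K) = 6*D (f(D, K) = (12 + 6*(-1))*D = (12 - 6)*D = 6*D)
(-f(X, 6))**2 = (-6*(-13))**2 = (-1*(-78))**2 = 78**2 = 6084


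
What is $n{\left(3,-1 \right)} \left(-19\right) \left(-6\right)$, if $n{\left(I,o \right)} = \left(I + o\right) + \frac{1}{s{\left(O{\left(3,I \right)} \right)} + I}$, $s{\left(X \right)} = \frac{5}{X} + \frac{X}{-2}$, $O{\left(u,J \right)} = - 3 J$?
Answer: $\frac{30552}{125} \approx 244.42$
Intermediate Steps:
$s{\left(X \right)} = \frac{5}{X} - \frac{X}{2}$ ($s{\left(X \right)} = \frac{5}{X} + X \left(- \frac{1}{2}\right) = \frac{5}{X} - \frac{X}{2}$)
$n{\left(I,o \right)} = I + o + \frac{1}{- \frac{5}{3 I} + \frac{5 I}{2}}$ ($n{\left(I,o \right)} = \left(I + o\right) + \frac{1}{\left(\frac{5}{\left(-3\right) I} - \frac{\left(-3\right) I}{2}\right) + I} = \left(I + o\right) + \frac{1}{\left(5 \left(- \frac{1}{3 I}\right) + \frac{3 I}{2}\right) + I} = \left(I + o\right) + \frac{1}{\left(- \frac{5}{3 I} + \frac{3 I}{2}\right) + I} = \left(I + o\right) + \frac{1}{- \frac{5}{3 I} + \frac{5 I}{2}} = I + o + \frac{1}{- \frac{5}{3 I} + \frac{5 I}{2}}$)
$n{\left(3,-1 \right)} \left(-19\right) \left(-6\right) = \frac{\left(-10\right) \left(-1\right) - 12 + 15 \cdot 3^{3} + 15 \left(-1\right) 3^{2}}{5 \left(-2 + 3 \cdot 3^{2}\right)} \left(-19\right) \left(-6\right) = \frac{10 - 12 + 15 \cdot 27 + 15 \left(-1\right) 9}{5 \left(-2 + 3 \cdot 9\right)} \left(-19\right) \left(-6\right) = \frac{10 - 12 + 405 - 135}{5 \left(-2 + 27\right)} \left(-19\right) \left(-6\right) = \frac{1}{5} \cdot \frac{1}{25} \cdot 268 \left(-19\right) \left(-6\right) = \frac{268}{125} \left(-19\right) \left(-6\right) = \left(- \frac{5092}{125}\right) \left(-6\right) = \frac{30552}{125}$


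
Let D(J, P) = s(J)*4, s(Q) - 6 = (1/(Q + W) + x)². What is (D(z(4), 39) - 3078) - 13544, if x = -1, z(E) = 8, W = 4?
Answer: -597407/36 ≈ -16595.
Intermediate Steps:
s(Q) = 6 + (-1 + 1/(4 + Q))² (s(Q) = 6 + (1/(Q + 4) - 1)² = 6 + (1/(4 + Q) - 1)² = 6 + (-1 + 1/(4 + Q))²)
D(J, P) = 24 + 4*(-3 - J)²/(4 + J)² (D(J, P) = (6 + (-3 - J)²/(4 + J)²)*4 = 24 + 4*(-3 - J)²/(4 + J)²)
(D(z(4), 39) - 3078) - 13544 = (4*(105 + 7*8² + 54*8)/(16 + 8² + 8*8) - 3078) - 13544 = (4*(105 + 7*64 + 432)/(16 + 64 + 64) - 3078) - 13544 = (4*(105 + 448 + 432)/144 - 3078) - 13544 = (4*(1/144)*985 - 3078) - 13544 = (985/36 - 3078) - 13544 = -109823/36 - 13544 = -597407/36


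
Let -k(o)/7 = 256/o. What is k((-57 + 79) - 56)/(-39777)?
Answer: -896/676209 ≈ -0.0013250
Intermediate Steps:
k(o) = -1792/o
k((-57 + 79) - 56)/(-39777) = -1792/((-57 + 79) - 56)/(-39777) = -1792/(22 - 56)*(-1/39777) = -1792/(-34)*(-1/39777) = -1792*(-1/34)*(-1/39777) = (896/17)*(-1/39777) = -896/676209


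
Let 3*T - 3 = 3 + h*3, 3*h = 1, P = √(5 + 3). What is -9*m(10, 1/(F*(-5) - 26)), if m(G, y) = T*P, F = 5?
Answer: -42*√2 ≈ -59.397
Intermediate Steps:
P = 2*√2 (P = √8 = 2*√2 ≈ 2.8284)
h = ⅓ (h = (⅓)*1 = ⅓ ≈ 0.33333)
T = 7/3 (T = 1 + (3 + (⅓)*3)/3 = 1 + (3 + 1)/3 = 1 + (⅓)*4 = 1 + 4/3 = 7/3 ≈ 2.3333)
m(G, y) = 14*√2/3 (m(G, y) = 7*(2*√2)/3 = 14*√2/3)
-9*m(10, 1/(F*(-5) - 26)) = -42*√2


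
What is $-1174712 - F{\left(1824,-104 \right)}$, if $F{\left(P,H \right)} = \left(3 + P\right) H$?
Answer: $-984704$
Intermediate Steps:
$F{\left(P,H \right)} = H \left(3 + P\right)$
$-1174712 - F{\left(1824,-104 \right)} = -1174712 - - 104 \left(3 + 1824\right) = -1174712 - \left(-104\right) 1827 = -1174712 - -190008 = -1174712 + 190008 = -984704$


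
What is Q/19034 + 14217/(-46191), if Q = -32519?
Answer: -19061199/9453758 ≈ -2.0163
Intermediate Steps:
Q/19034 + 14217/(-46191) = -32519/19034 + 14217/(-46191) = -32519*1/19034 + 14217*(-1/46191) = -1049/614 - 4739/15397 = -19061199/9453758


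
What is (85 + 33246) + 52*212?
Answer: 44355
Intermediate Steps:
(85 + 33246) + 52*212 = 33331 + 11024 = 44355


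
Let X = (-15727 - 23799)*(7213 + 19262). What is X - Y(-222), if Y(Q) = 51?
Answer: -1046450901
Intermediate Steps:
X = -1046450850 (X = -39526*26475 = -1046450850)
X - Y(-222) = -1046450850 - 1*51 = -1046450850 - 51 = -1046450901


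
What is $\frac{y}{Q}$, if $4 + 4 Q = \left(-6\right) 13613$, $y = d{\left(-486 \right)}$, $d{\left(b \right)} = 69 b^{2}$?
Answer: $- \frac{32595048}{40841} \approx -798.1$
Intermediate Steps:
$y = 16297524$ ($y = 69 \left(-486\right)^{2} = 69 \cdot 236196 = 16297524$)
$Q = - \frac{40841}{2}$ ($Q = -1 + \frac{\left(-6\right) 13613}{4} = -1 + \frac{1}{4} \left(-81678\right) = -1 - \frac{40839}{2} = - \frac{40841}{2} \approx -20421.0$)
$\frac{y}{Q} = \frac{16297524}{- \frac{40841}{2}} = 16297524 \left(- \frac{2}{40841}\right) = - \frac{32595048}{40841}$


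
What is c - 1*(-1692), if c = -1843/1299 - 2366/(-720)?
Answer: 264040039/155880 ≈ 1693.9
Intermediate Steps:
c = 291079/155880 (c = -1843*1/1299 - 2366*(-1/720) = -1843/1299 + 1183/360 = 291079/155880 ≈ 1.8673)
c - 1*(-1692) = 291079/155880 - 1*(-1692) = 291079/155880 + 1692 = 264040039/155880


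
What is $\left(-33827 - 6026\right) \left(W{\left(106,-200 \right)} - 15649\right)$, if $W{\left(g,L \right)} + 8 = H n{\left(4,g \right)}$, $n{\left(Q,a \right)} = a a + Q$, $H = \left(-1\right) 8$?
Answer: $4207560181$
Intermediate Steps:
$H = -8$
$n{\left(Q,a \right)} = Q + a^{2}$ ($n{\left(Q,a \right)} = a^{2} + Q = Q + a^{2}$)
$W{\left(g,L \right)} = -40 - 8 g^{2}$ ($W{\left(g,L \right)} = -8 - 8 \left(4 + g^{2}\right) = -8 - \left(32 + 8 g^{2}\right) = -40 - 8 g^{2}$)
$\left(-33827 - 6026\right) \left(W{\left(106,-200 \right)} - 15649\right) = \left(-33827 - 6026\right) \left(\left(-40 - 8 \cdot 106^{2}\right) - 15649\right) = - 39853 \left(\left(-40 - 89888\right) - 15649\right) = - 39853 \left(-89928 - 15649\right) = \left(-39853\right) \left(-105577\right) = 4207560181$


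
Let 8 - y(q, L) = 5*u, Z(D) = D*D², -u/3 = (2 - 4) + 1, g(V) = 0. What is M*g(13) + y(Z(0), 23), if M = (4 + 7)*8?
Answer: -7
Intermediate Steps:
M = 88 (M = 11*8 = 88)
u = 3 (u = -3*((2 - 4) + 1) = -3*(-2 + 1) = -3*(-1) = 3)
Z(D) = D³
y(q, L) = -7 (y(q, L) = 8 - 5*3 = 8 - 1*15 = 8 - 15 = -7)
M*g(13) + y(Z(0), 23) = 88*0 - 7 = 0 - 7 = -7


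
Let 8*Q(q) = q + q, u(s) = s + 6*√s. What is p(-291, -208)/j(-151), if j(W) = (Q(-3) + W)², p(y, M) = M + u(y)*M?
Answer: 965120/368449 - 19968*I*√291/368449 ≈ 2.6194 - 0.92449*I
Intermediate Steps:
p(y, M) = M + M*(y + 6*√y) (p(y, M) = M + (y + 6*√y)*M = M + M*(y + 6*√y))
Q(q) = q/4 (Q(q) = (q + q)/8 = (2*q)/8 = q/4)
j(W) = (-¾ + W)² (j(W) = ((¼)*(-3) + W)² = (-¾ + W)²)
p(-291, -208)/j(-151) = (-208*(1 - 291 + 6*√(-291)))/(((-3 + 4*(-151))²/16)) = (-208*(1 - 291 + 6*(I*√291)))/(((-3 - 604)²/16)) = (-208*(1 - 291 + 6*I*√291))/(((1/16)*(-607)²)) = (-208*(-290 + 6*I*√291))/(((1/16)*368449)) = (60320 - 1248*I*√291)/(368449/16) = (60320 - 1248*I*√291)*(16/368449) = 965120/368449 - 19968*I*√291/368449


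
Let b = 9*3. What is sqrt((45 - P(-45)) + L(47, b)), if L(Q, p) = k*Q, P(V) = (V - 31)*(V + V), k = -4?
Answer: I*sqrt(6983) ≈ 83.564*I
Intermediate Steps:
P(V) = 2*V*(-31 + V) (P(V) = (-31 + V)*(2*V) = 2*V*(-31 + V))
b = 27
L(Q, p) = -4*Q
sqrt((45 - P(-45)) + L(47, b)) = sqrt((45 - 2*(-45)*(-31 - 45)) - 4*47) = sqrt((45 - 2*(-45)*(-76)) - 188) = sqrt((45 - 1*6840) - 188) = sqrt((45 - 6840) - 188) = sqrt(-6795 - 188) = sqrt(-6983) = I*sqrt(6983)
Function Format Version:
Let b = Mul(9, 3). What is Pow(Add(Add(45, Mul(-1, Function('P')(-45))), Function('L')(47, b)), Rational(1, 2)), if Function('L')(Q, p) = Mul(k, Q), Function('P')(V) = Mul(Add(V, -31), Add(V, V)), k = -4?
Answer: Mul(I, Pow(6983, Rational(1, 2))) ≈ Mul(83.564, I)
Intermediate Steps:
Function('P')(V) = Mul(2, V, Add(-31, V)) (Function('P')(V) = Mul(Add(-31, V), Mul(2, V)) = Mul(2, V, Add(-31, V)))
b = 27
Function('L')(Q, p) = Mul(-4, Q)
Pow(Add(Add(45, Mul(-1, Function('P')(-45))), Function('L')(47, b)), Rational(1, 2)) = Pow(Add(Add(45, Mul(-1, Mul(2, -45, Add(-31, -45)))), Mul(-4, 47)), Rational(1, 2)) = Pow(Add(Add(45, Mul(-1, Mul(2, -45, -76))), -188), Rational(1, 2)) = Pow(Add(Add(45, Mul(-1, 6840)), -188), Rational(1, 2)) = Pow(Add(Add(45, -6840), -188), Rational(1, 2)) = Pow(Add(-6795, -188), Rational(1, 2)) = Pow(-6983, Rational(1, 2)) = Mul(I, Pow(6983, Rational(1, 2)))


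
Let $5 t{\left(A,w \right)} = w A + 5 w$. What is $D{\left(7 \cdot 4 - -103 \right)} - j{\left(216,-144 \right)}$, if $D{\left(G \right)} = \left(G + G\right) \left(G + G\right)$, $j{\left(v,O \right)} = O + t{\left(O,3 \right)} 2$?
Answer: $\frac{344774}{5} \approx 68955.0$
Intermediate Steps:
$t{\left(A,w \right)} = w + \frac{A w}{5}$ ($t{\left(A,w \right)} = \frac{w A + 5 w}{5} = \frac{A w + 5 w}{5} = \frac{5 w + A w}{5} = w + \frac{A w}{5}$)
$j{\left(v,O \right)} = 6 + \frac{11 O}{5}$ ($j{\left(v,O \right)} = O + \frac{1}{5} \cdot 3 \left(5 + O\right) 2 = O + \left(3 + \frac{3 O}{5}\right) 2 = O + \left(6 + \frac{6 O}{5}\right) = 6 + \frac{11 O}{5}$)
$D{\left(G \right)} = 4 G^{2}$ ($D{\left(G \right)} = 2 G 2 G = 4 G^{2}$)
$D{\left(7 \cdot 4 - -103 \right)} - j{\left(216,-144 \right)} = 4 \left(7 \cdot 4 - -103\right)^{2} - \left(6 + \frac{11}{5} \left(-144\right)\right) = 4 \left(28 + 103\right)^{2} - \left(6 - \frac{1584}{5}\right) = 4 \cdot 131^{2} - - \frac{1554}{5} = 4 \cdot 17161 + \frac{1554}{5} = 68644 + \frac{1554}{5} = \frac{344774}{5}$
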